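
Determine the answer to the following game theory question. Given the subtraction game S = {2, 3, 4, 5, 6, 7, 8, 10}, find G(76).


The subtraction set is S = {2, 3, 4, 5, 6, 7, 8, 10}.
G(k) = mex{ G(k - s) : s in S, s <= k }. We compute iteratively: G(0) = 0.
G(1) = mex({}) = 0
G(2) = mex({0}) = 1
G(3) = mex({0}) = 1
G(4) = mex({0, 1}) = 2
G(5) = mex({0, 1}) = 2
G(6) = mex({0, 1, 2}) = 3
G(7) = mex({0, 1, 2}) = 3
G(8) = mex({0, 1, 2, 3}) = 4
G(9) = mex({0, 1, 2, 3}) = 4
G(10) = mex({0, 1, 2, 3, 4}) = 5
G(11) = mex({0, 1, 2, 3, 4}) = 5
G(12) = mex({1, 2, 3, 4, 5}) = 0
G(13) = mex({1, 2, 3, 4, 5}) = 0
G(14) = mex({0, 2, 3, 4, 5}) = 1
G(15) = mex({0, 2, 3, 4, 5}) = 1
G(16) = mex({0, 1, 3, 4, 5}) = 2
G(17) = mex({0, 1, 3, 4, 5}) = 2
G(18) = mex({0, 1, 2, 4, 5}) = 3
G(19) = mex({0, 1, 2, 4, 5}) = 3
G(20) = mex({0, 1, 2, 3, 5}) = 4
G(21) = mex({0, 1, 2, 3, 5}) = 4
Observe that G(12)..G(21) = 0, 0, 1, 1, 2, 2, 3, 3, 4, 4 repeats G(0)..G(9) = 0, 0, 1, 1, 2, 2, 3, 3, 4, 4.
For k >= max(S) = 10, G(k) is determined by the previous 10 values G(k-10)..G(k-1); a window of 10 consecutive values has recurred shifted by 12, so by induction G(k + 12) = G(k) for all k >= 0: the sequence is periodic from the start with period 12.
One period: G(0..11) = 0, 0, 1, 1, 2, 2, 3, 3, 4, 4, 5, 5.
76 mod 12 = 4, so G(76) = G(4) = 2.

2


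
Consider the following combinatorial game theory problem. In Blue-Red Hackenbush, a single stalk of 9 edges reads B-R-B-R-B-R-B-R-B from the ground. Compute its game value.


Edges (from ground): B-R-B-R-B-R-B-R-B
By Berlekamp's sign-expansion rule, a Blue-Red Hackenbush stalk has the value of the surreal number whose sign sequence is the edge sequence with B -> + and R -> -.
Sign sequence: +-+-+-+-+
Trace the sign expansion in the surreal number tree, starting from 0:
Edge 1: B (sign +) -> bounds (0, +inf), value = 1
Edge 2: R (sign -) -> bounds (0, 1), value = 1/2
Edge 3: B (sign +) -> bounds (1/2, 1), value = 3/4
Edge 4: R (sign -) -> bounds (1/2, 3/4), value = 5/8
Edge 5: B (sign +) -> bounds (5/8, 3/4), value = 11/16
Edge 6: R (sign -) -> bounds (5/8, 11/16), value = 21/32
Edge 7: B (sign +) -> bounds (21/32, 11/16), value = 43/64
Edge 8: R (sign -) -> bounds (21/32, 43/64), value = 85/128
Edge 9: B (sign +) -> bounds (85/128, 43/64), value = 171/256
Game value = 171/256

171/256


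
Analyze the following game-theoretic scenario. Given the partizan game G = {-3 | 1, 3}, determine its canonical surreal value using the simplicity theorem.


Left options: {-3}, max = -3
Right options: {1, 3}, min = 1
All options are numbers and max(Left) < min(Right), so by the simplicity theorem the value is the simplest (earliest-born) number strictly between -3 and 1.
Integers -2 through 0 all lie strictly between -3 and 1.
Among integers, the simplest (lowest birthday = smallest |n|; 0 is born on day 0, +-n on day n) is 0.
No non-integer in the interval can be simpler: if x is a non-integer in the interval, then floor(x) or ceil(x) also lies in the interval (the interval contains an integer), and both are proper prefixes of x's sign expansion, i.e. born earlier. So the game value is 0.
Game value = 0

0


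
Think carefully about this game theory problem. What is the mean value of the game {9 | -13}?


Game = {9 | -13}, a switch {a | b} with numbers a > b.
Its thermograph has left wall a - t and right wall b + t, which meet at t = (a - b)/2, where both equal (a + b)/2. So the mast (mean value) is at (a + b)/2.
Mean = (9 + (-13))/2 = -4/2 = -2

-2


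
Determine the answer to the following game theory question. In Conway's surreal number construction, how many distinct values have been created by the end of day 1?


Day 0: {|} = 0 is born. Count = 1.
Day n: the number of surreal numbers born by day n is 2^(n+1) - 1.
By day 0: 2^1 - 1 = 1
By day 1: 2^2 - 1 = 3
By day 1: 3 surreal numbers.

3


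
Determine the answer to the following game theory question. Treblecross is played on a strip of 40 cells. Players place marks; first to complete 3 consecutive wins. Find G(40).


Treblecross: place X on empty cells; 3-in-a-row wins.
Playing within two cells of an existing X lets the opponent win at once, so sensible play treats the cells i-2..i+2 around each X as dead. The player left with no safe cell loses, so this is a normal-play take-away game on strips of safe cells.
Placing X at cell i (0-indexed) of a strip of k safe cells leaves independent strips of sizes max(0, i-2) and max(0, k-i-3). Hence G(k) = mex{ G(max(0,i-2)) XOR G(max(0,k-i-3)) : 0 <= i < k }, with G(0) = 0.
G(1): splits (0,0):0^0=0 -> mex({0}) = 1
G(2): splits (0,0):0^0=0 -> mex({0}) = 1
G(3): splits (0,0):0^0=0 -> mex({0}) = 1
G(4): splits (0,1):0^1=1 (0,0):0^0=0 -> mex({0, 1}) = 2
G(5): splits (0,2):0^1=1 (0,1):0^1=1 (0,0):0^0=0 -> mex({0, 1}) = 2
G(6) = mex({1}) = 0
G(7) = mex({0, 1, 2}) = 3
G(8) = mex({0, 1, 2}) = 3
G(9) = mex({0, 2}) = 1
G(10) = mex({0, 2, 3}) = 1
G(11) = mex({0, 3}) = 1
G(12) = mex({1, 3}) = 0
G(13) = mex({0, 1, 2, 3}) = 4
G(14) = mex({0, 1, 2}) = 3
G(15) = mex({0, 1, 2}) = 3
G(16) = mex({0, 1, 2, 4}) = 3
G(17) = mex({0, 1, 3, 4}) = 2
G(18) = mex({0, 1, 3, 4}) = 2
G(19) = mex({0, 1, 3, 5}) = 2
G(20) = mex({0, 1, 2, 3, 5}) = 4
G(21) = mex({0, 1, 2, 3, 5}) = 4
G(22) = mex({1, 2, 6}) = 0
G(23) = mex({0, 1, 2, 3, 4, 6}) = 5
G(24) = mex({0, 1, 2, 3, 4}) = 5
G(25) = mex({0, 1, 3, 4, 7}) = 2
G(26) = mex({0, 1, 3, 4, 5, 7}) = 2
G(27) = mex({0, 1, 3, 5}) = 2
G(28) = mex({0, 1, 2, 5}) = 3
G(29) = mex({0, 1, 2, 4, 5, 6}) = 3
G(30) = mex({1, 2, 4, 6}) = 0
G(31) = mex({0, 1, 2, 3, 4, 6}) = 5
G(32) = mex({1, 2, 3, 4, 7}) = 0
G(33) = mex({0, 3, 7}) = 1
G(34) = mex({0, 2, 3, 5, 7}) = 1
G(35) = mex({0, 2, 3, 5, 6}) = 1
G(36) = mex({0, 1, 2, 5, 6}) = 3
G(37) = mex({0, 1, 2, 4, 5, 6}) = 3
G(38) = mex({0, 1, 2, 4}) = 3
G(39) = mex({0, 1, 2, 3, 4, 7}) = 5
G(40) = mex({0, 1, 2, 3, 4, 5, 7}) = 6
Therefore G(40) = 6.

6


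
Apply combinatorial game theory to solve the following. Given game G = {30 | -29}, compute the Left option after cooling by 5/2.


Original game: {30 | -29} (a switch {a | b} with a > b).
Cooling by t (for t below the temperature (a - b)/2 = 59/2) taxes each move by t: {a | b} cooled by t is {a - t | b + t}.
Cooling amount: t = 5/2
Cooled Left option: 30 - 5/2 = 55/2
Cooled Right option: -29 + 5/2 = -53/2
Cooled game: {55/2 | -53/2}
Left option = 55/2

55/2


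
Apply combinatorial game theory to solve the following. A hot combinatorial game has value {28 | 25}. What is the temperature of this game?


The game is {28 | 25}, a switch {a | b} with numbers a > b.
Cooling {a | b} by t gives {a - t | b + t}, which stops being hot when a - t = b + t, i.e. at t = (a - b)/2. So the temperature of a switch is (a - b)/2.
Temperature = (Left option - Right option) / 2
= (28 - (25)) / 2
= 3 / 2
= 3/2

3/2


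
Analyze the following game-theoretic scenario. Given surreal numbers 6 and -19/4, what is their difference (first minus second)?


x = 6, y = -19/4
Converting to common denominator: 4
x = 24/4, y = -19/4
x - y = 6 - -19/4 = 43/4

43/4


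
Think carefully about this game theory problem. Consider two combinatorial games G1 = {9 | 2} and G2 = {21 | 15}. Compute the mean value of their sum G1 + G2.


G1 = {9 | 2}, G2 = {21 | 15}
Each is a switch {a | b} with numbers a > b; its mean value is (a + b)/2, and mean value is additive over game sums: m(G1 + G2) = m(G1) + m(G2).
Mean of G1 = (9 + (2))/2 = 11/2 = 11/2
Mean of G2 = (21 + (15))/2 = 36/2 = 18
Mean of G1 + G2 = 11/2 + 18 = 47/2

47/2


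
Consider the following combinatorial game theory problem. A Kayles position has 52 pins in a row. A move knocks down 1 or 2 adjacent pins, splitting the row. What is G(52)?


Kayles: a move removes 1 or 2 adjacent pins from a contiguous row.
Removing pins from a row of k leaves two independent rows (a, b) with a + b = k - 1 (one pin) or a + b = k - 2 (two pins); an end removal gives a = 0.
By Sprague-Grundy, G(k) = mex{ G(a) XOR G(b) } over all these splits. G(0) = 0.
G(1): splits (0,0):0^0=0 -> mex({0}) = 1
G(2): splits (0,1):0^1=1 (0,0):0^0=0 -> mex({0, 1}) = 2
G(3): splits (0,2):0^2=2 (1,1):1^1=0 (0,1):0^1=1 -> mex({0, 1, 2}) = 3
G(4): splits (0,3):0^3=3 (1,2):1^2=3 (0,2):0^2=2 (1,1):1^1=0 -> mex({0, 2, 3}) = 1
G(5): splits (0,4):0^1=1 (1,3):1^3=2 (2,2):2^2=0 (0,3):0^3=3 (1,2):1^2=3 -> mex({0, 1, 2, 3}) = 4
G(6) = mex({0, 1, 2, 4}) = 3
G(7) = mex({0, 1, 3, 4, 5}) = 2
G(8) = mex({0, 2, 3, 5, 6}) = 1
G(9) = mex({0, 1, 2, 3, 6, 7}) = 4
G(10) = mex({0, 1, 3, 4, 5, 7}) = 2
G(11) = mex({0, 1, 2, 3, 4, 5}) = 6
G(12) = mex({0, 1, 2, 3, 5, 6, 7}) = 4
G(13) = mex({0, 2, 3, 4, 6, 7}) = 1
G(14) = mex({0, 1, 4, 5, 6, 7}) = 2
G(15) = mex({0, 1, 2, 3, 4, 5, 6}) = 7
G(16) = mex({0, 2, 3, 5, 6, 7}) = 1
G(17) = mex({0, 1, 2, 3, 5, 6, 7}) = 4
G(18) = mex({0, 1, 2, 4, 5, 6}) = 3
G(19) = mex({0, 1, 3, 4, 5, 7}) = 2
G(20) = mex({0, 2, 3, 4, 5, 6, 7}) = 1
G(21) = mex({0, 1, 2, 3, 5, 6, 7}) = 4
G(22) = mex({0, 1, 2, 3, 4, 5, 7}) = 6
G(23) = mex({0, 1, 2, 3, 4, 5, 6}) = 7
G(24) = mex({0, 1, 2, 3, 5, 6, 7}) = 4
G(25) = mex({0, 2, 3, 4, 6, 7}) = 1
G(26) = mex({0, 1, 3, 4, 5, 6, 7}) = 2
G(27) = mex({0, 1, 2, 3, 4, 5, 6, 7}) = 8
G(28) = mex({0, 1, 2, 3, 4, 6, 7, 8}) = 5
G(29) = mex({0, 1, 2, 3, 5, 6, 7, 8, 9}) = 4
G(30) = mex({0, 1, 2, 3, 4, 5, 6, 9, 10}) = 7
G(31) = mex({0, 1, 3, 4, 5, 7, 10, 11}) = 2
G(32) = mex({0, 2, 3, 4, 5, 6, 7, 9, 11}) = 1
G(33) = mex({0, 1, 2, 3, 4, 5, 6, 7, 9, 12}) = 8
G(34) = mex({0, 1, 2, 3, 4, 5, 7, 8, 11, 12}) = 6
G(35) = mex({0, 1, 2, 3, 4, 5, 6, 8, 9, 10, 11}) = 7
G(36) = mex({0, 1, 2, 3, 5, 6, 7, 9, 10}) = 4
G(37) = mex({0, 2, 3, 4, 6, 7, 9, 10, 11, 12}) = 1
G(38) = mex({0, 1, 3, 4, 5, 6, 7, 9, 10, 11, 12}) = 2
G(39) = mex({0, 1, 2, 4, 5, 6, 7, 9, 10, 12, 14}) = 3
G(40) = mex({0, 2, 3, 4, 6, 7, 11, 12, 14}) = 1
G(41) = mex({0, 1, 2, 3, 5, 6, 7, 9, 10, 11, 12}) = 4
G(42) = mex({0, 1, 2, 3, 4, 5, 6, 9, 10}) = 7
G(43) = mex({0, 1, 3, 4, 5, 7, 9, 10, 12, 15}) = 2
G(44) = mex({0, 2, 3, 4, 5, 6, 7, 9, 10, 12, 15}) = 1
G(45) = mex({0, 1, 2, 3, 4, 5, 6, 7, 9, 10, 12, 14}) = 8
G(46) = mex({0, 1, 3, 4, 5, 7, 8, 11, 12, 14}) = 2
G(47) = mex({0, 1, 2, 3, 4, 5, 6, 8, 9, 10, 11, 12}) = 7
G(48) = mex({0, 1, 2, 3, 5, 6, 7, 9, 10}) = 4
G(49) = mex({0, 2, 3, 4, 6, 7, 9, 10, 11, 12, 15}) = 1
G(50) = mex({0, 1, 4, 5, 6, 7, 9, 11, 12, 14, 15}) = 2
G(51) = mex({0, 1, 2, 3, 4, 5, 6, 7, 9, 12, 14, 15}) = 8
G(52) = mex({0, 2, 3, 4, 5, 6, 7, 8, 11, 12, 15}) = 1
Therefore G(52) = 1.

1


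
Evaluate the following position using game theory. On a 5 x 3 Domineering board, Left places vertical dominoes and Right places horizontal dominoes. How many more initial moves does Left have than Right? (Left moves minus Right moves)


Board is 5 x 3 (rows x cols).
Left (vertical) placements: (rows-1) * cols = 4 * 3 = 12
Right (horizontal) placements: rows * (cols-1) = 5 * 2 = 10
Advantage = Left - Right = 12 - 10 = 2

2


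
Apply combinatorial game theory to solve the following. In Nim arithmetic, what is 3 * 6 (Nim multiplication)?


Nim multiplication is bilinear over XOR: (u XOR v) * w = (u*w) XOR (v*w).
So we split each operand into its bit components and XOR the pairwise Nim products.
3 = 1 + 2 (as XOR of powers of 2).
6 = 2 + 4 (as XOR of powers of 2).
Using the standard Nim-product table on single bits:
  2*2 = 3,   2*4 = 8,   2*8 = 12,
  4*4 = 6,   4*8 = 11,  8*8 = 13,
and  1*x = x (identity), k*l = l*k (commutative).
Pairwise Nim products:
  1 * 2 = 2
  1 * 4 = 4
  2 * 2 = 3
  2 * 4 = 8
XOR them: 2 XOR 4 XOR 3 XOR 8 = 13.
Result: 3 * 6 = 13 (in Nim).

13


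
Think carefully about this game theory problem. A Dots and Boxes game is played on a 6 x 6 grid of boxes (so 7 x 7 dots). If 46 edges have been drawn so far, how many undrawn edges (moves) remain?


Grid: 6 x 6 boxes, i.e. 7 rows and 7 columns of dots.
Horizontal edges: (rows + 1) * cols = 7 * 6 = 42
Vertical edges: rows * (cols + 1) = 6 * 7 = 42
Total edges: 42 + 42 = 84
Edges drawn: 46
Remaining: 84 - 46 = 38

38


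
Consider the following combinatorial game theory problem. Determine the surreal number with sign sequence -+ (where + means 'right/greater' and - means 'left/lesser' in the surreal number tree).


Sign expansion: -+
Rule: track bounds (lo, hi), initially (-inf, +inf). On '+', the current value becomes lo and we move to the simplest number in (value, hi): value + 1 if hi = +inf, otherwise the midpoint (value + hi)/2. On '-', the current value becomes hi and we move to value - 1 if lo = -inf, otherwise the midpoint (lo + value)/2.
Start at 0.
Step 1: sign = -, move left. Bounds: (-inf, 0). Value = -1
Step 2: sign = +, move right. Bounds: (-1, 0). Value = -1/2
The surreal number with sign expansion -+ is -1/2.

-1/2


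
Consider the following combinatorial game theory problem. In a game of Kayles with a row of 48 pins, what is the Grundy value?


Kayles: a move removes 1 or 2 adjacent pins from a contiguous row.
Removing pins from a row of k leaves two independent rows (a, b) with a + b = k - 1 (one pin) or a + b = k - 2 (two pins); an end removal gives a = 0.
By Sprague-Grundy, G(k) = mex{ G(a) XOR G(b) } over all these splits. G(0) = 0.
G(1): splits (0,0):0^0=0 -> mex({0}) = 1
G(2): splits (0,1):0^1=1 (0,0):0^0=0 -> mex({0, 1}) = 2
G(3): splits (0,2):0^2=2 (1,1):1^1=0 (0,1):0^1=1 -> mex({0, 1, 2}) = 3
G(4): splits (0,3):0^3=3 (1,2):1^2=3 (0,2):0^2=2 (1,1):1^1=0 -> mex({0, 2, 3}) = 1
G(5): splits (0,4):0^1=1 (1,3):1^3=2 (2,2):2^2=0 (0,3):0^3=3 (1,2):1^2=3 -> mex({0, 1, 2, 3}) = 4
G(6) = mex({0, 1, 2, 4}) = 3
G(7) = mex({0, 1, 3, 4, 5}) = 2
G(8) = mex({0, 2, 3, 5, 6}) = 1
G(9) = mex({0, 1, 2, 3, 6, 7}) = 4
G(10) = mex({0, 1, 3, 4, 5, 7}) = 2
G(11) = mex({0, 1, 2, 3, 4, 5}) = 6
G(12) = mex({0, 1, 2, 3, 5, 6, 7}) = 4
G(13) = mex({0, 2, 3, 4, 6, 7}) = 1
G(14) = mex({0, 1, 4, 5, 6, 7}) = 2
G(15) = mex({0, 1, 2, 3, 4, 5, 6}) = 7
G(16) = mex({0, 2, 3, 5, 6, 7}) = 1
G(17) = mex({0, 1, 2, 3, 5, 6, 7}) = 4
G(18) = mex({0, 1, 2, 4, 5, 6}) = 3
G(19) = mex({0, 1, 3, 4, 5, 7}) = 2
G(20) = mex({0, 2, 3, 4, 5, 6, 7}) = 1
G(21) = mex({0, 1, 2, 3, 5, 6, 7}) = 4
G(22) = mex({0, 1, 2, 3, 4, 5, 7}) = 6
G(23) = mex({0, 1, 2, 3, 4, 5, 6}) = 7
G(24) = mex({0, 1, 2, 3, 5, 6, 7}) = 4
G(25) = mex({0, 2, 3, 4, 6, 7}) = 1
G(26) = mex({0, 1, 3, 4, 5, 6, 7}) = 2
G(27) = mex({0, 1, 2, 3, 4, 5, 6, 7}) = 8
G(28) = mex({0, 1, 2, 3, 4, 6, 7, 8}) = 5
G(29) = mex({0, 1, 2, 3, 5, 6, 7, 8, 9}) = 4
G(30) = mex({0, 1, 2, 3, 4, 5, 6, 9, 10}) = 7
G(31) = mex({0, 1, 3, 4, 5, 7, 10, 11}) = 2
G(32) = mex({0, 2, 3, 4, 5, 6, 7, 9, 11}) = 1
G(33) = mex({0, 1, 2, 3, 4, 5, 6, 7, 9, 12}) = 8
G(34) = mex({0, 1, 2, 3, 4, 5, 7, 8, 11, 12}) = 6
G(35) = mex({0, 1, 2, 3, 4, 5, 6, 8, 9, 10, 11}) = 7
G(36) = mex({0, 1, 2, 3, 5, 6, 7, 9, 10}) = 4
G(37) = mex({0, 2, 3, 4, 6, 7, 9, 10, 11, 12}) = 1
G(38) = mex({0, 1, 3, 4, 5, 6, 7, 9, 10, 11, 12}) = 2
G(39) = mex({0, 1, 2, 4, 5, 6, 7, 9, 10, 12, 14}) = 3
G(40) = mex({0, 2, 3, 4, 6, 7, 11, 12, 14}) = 1
G(41) = mex({0, 1, 2, 3, 5, 6, 7, 9, 10, 11, 12}) = 4
G(42) = mex({0, 1, 2, 3, 4, 5, 6, 9, 10}) = 7
G(43) = mex({0, 1, 3, 4, 5, 7, 9, 10, 12, 15}) = 2
G(44) = mex({0, 2, 3, 4, 5, 6, 7, 9, 10, 12, 15}) = 1
G(45) = mex({0, 1, 2, 3, 4, 5, 6, 7, 9, 10, 12, 14}) = 8
G(46) = mex({0, 1, 3, 4, 5, 7, 8, 11, 12, 14}) = 2
G(47) = mex({0, 1, 2, 3, 4, 5, 6, 8, 9, 10, 11, 12}) = 7
G(48) = mex({0, 1, 2, 3, 5, 6, 7, 9, 10}) = 4
Therefore G(48) = 4.

4


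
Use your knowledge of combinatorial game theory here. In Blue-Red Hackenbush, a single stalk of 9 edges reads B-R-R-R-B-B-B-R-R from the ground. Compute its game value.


Edges (from ground): B-R-R-R-B-B-B-R-R
By Berlekamp's sign-expansion rule, a Blue-Red Hackenbush stalk has the value of the surreal number whose sign sequence is the edge sequence with B -> + and R -> -.
Sign sequence: +---+++--
Trace the sign expansion in the surreal number tree, starting from 0:
Edge 1: B (sign +) -> bounds (0, +inf), value = 1
Edge 2: R (sign -) -> bounds (0, 1), value = 1/2
Edge 3: R (sign -) -> bounds (0, 1/2), value = 1/4
Edge 4: R (sign -) -> bounds (0, 1/4), value = 1/8
Edge 5: B (sign +) -> bounds (1/8, 1/4), value = 3/16
Edge 6: B (sign +) -> bounds (3/16, 1/4), value = 7/32
Edge 7: B (sign +) -> bounds (7/32, 1/4), value = 15/64
Edge 8: R (sign -) -> bounds (7/32, 15/64), value = 29/128
Edge 9: R (sign -) -> bounds (7/32, 29/128), value = 57/256
Game value = 57/256

57/256


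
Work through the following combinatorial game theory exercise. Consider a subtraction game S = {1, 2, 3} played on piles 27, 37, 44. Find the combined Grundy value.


Subtraction set: {1, 2, 3}
For this subtraction set, G(n) = n mod 4 (period = max + 1 = 4).
Pile 1 (size 27): G(27) = 27 mod 4 = 3
Pile 2 (size 37): G(37) = 37 mod 4 = 1
Pile 3 (size 44): G(44) = 44 mod 4 = 0
Total Grundy value = XOR of all: 3 XOR 1 XOR 0 = 2

2


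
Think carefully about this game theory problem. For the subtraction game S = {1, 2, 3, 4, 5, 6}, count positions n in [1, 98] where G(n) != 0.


Subtraction set S = {1, 2, 3, 4, 5, 6}, so G(n) = n mod 7.
G(n) = 0 when n is a multiple of 7.
Multiples of 7 in [1, 98]: 14
N-positions (nonzero Grundy) = 98 - 14 = 84

84


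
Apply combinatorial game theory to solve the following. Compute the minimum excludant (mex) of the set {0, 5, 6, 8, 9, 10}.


Set = {0, 5, 6, 8, 9, 10}
0 is in the set.
1 is NOT in the set. This is the mex.
mex = 1

1


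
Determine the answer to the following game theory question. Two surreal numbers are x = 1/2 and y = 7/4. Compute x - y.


x = 1/2, y = 7/4
Converting to common denominator: 4
x = 2/4, y = 7/4
x - y = 1/2 - 7/4 = -5/4

-5/4


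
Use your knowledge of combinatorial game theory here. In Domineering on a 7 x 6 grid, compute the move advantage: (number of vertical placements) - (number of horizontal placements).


Board is 7 x 6 (rows x cols).
Left (vertical) placements: (rows-1) * cols = 6 * 6 = 36
Right (horizontal) placements: rows * (cols-1) = 7 * 5 = 35
Advantage = Left - Right = 36 - 35 = 1

1


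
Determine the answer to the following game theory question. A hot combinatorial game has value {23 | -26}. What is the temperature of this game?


The game is {23 | -26}, a switch {a | b} with numbers a > b.
Cooling {a | b} by t gives {a - t | b + t}, which stops being hot when a - t = b + t, i.e. at t = (a - b)/2. So the temperature of a switch is (a - b)/2.
Temperature = (Left option - Right option) / 2
= (23 - (-26)) / 2
= 49 / 2
= 49/2

49/2


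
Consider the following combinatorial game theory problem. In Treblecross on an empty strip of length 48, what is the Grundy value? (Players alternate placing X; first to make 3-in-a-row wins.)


Treblecross: place X on empty cells; 3-in-a-row wins.
Playing within two cells of an existing X lets the opponent win at once, so sensible play treats the cells i-2..i+2 around each X as dead. The player left with no safe cell loses, so this is a normal-play take-away game on strips of safe cells.
Placing X at cell i (0-indexed) of a strip of k safe cells leaves independent strips of sizes max(0, i-2) and max(0, k-i-3). Hence G(k) = mex{ G(max(0,i-2)) XOR G(max(0,k-i-3)) : 0 <= i < k }, with G(0) = 0.
G(1): splits (0,0):0^0=0 -> mex({0}) = 1
G(2): splits (0,0):0^0=0 -> mex({0}) = 1
G(3): splits (0,0):0^0=0 -> mex({0}) = 1
G(4): splits (0,1):0^1=1 (0,0):0^0=0 -> mex({0, 1}) = 2
G(5): splits (0,2):0^1=1 (0,1):0^1=1 (0,0):0^0=0 -> mex({0, 1}) = 2
G(6) = mex({1}) = 0
G(7) = mex({0, 1, 2}) = 3
G(8) = mex({0, 1, 2}) = 3
G(9) = mex({0, 2}) = 1
G(10) = mex({0, 2, 3}) = 1
G(11) = mex({0, 3}) = 1
G(12) = mex({1, 3}) = 0
G(13) = mex({0, 1, 2, 3}) = 4
G(14) = mex({0, 1, 2}) = 3
G(15) = mex({0, 1, 2}) = 3
G(16) = mex({0, 1, 2, 4}) = 3
G(17) = mex({0, 1, 3, 4}) = 2
G(18) = mex({0, 1, 3, 4}) = 2
G(19) = mex({0, 1, 3, 5}) = 2
G(20) = mex({0, 1, 2, 3, 5}) = 4
G(21) = mex({0, 1, 2, 3, 5}) = 4
G(22) = mex({1, 2, 6}) = 0
G(23) = mex({0, 1, 2, 3, 4, 6}) = 5
G(24) = mex({0, 1, 2, 3, 4}) = 5
G(25) = mex({0, 1, 3, 4, 7}) = 2
G(26) = mex({0, 1, 3, 4, 5, 7}) = 2
G(27) = mex({0, 1, 3, 5}) = 2
G(28) = mex({0, 1, 2, 5}) = 3
G(29) = mex({0, 1, 2, 4, 5, 6}) = 3
G(30) = mex({1, 2, 4, 6}) = 0
G(31) = mex({0, 1, 2, 3, 4, 6}) = 5
G(32) = mex({1, 2, 3, 4, 7}) = 0
G(33) = mex({0, 3, 7}) = 1
G(34) = mex({0, 2, 3, 5, 7}) = 1
G(35) = mex({0, 2, 3, 5, 6}) = 1
G(36) = mex({0, 1, 2, 5, 6}) = 3
G(37) = mex({0, 1, 2, 4, 5, 6}) = 3
G(38) = mex({0, 1, 2, 4}) = 3
G(39) = mex({0, 1, 2, 3, 4, 7}) = 5
G(40) = mex({0, 1, 2, 3, 4, 5, 7}) = 6
G(41) = mex({0, 1, 2, 3, 5, 7}) = 4
G(42) = mex({0, 1, 2, 3, 5, 6, 7}) = 4
G(43) = mex({0, 2, 3, 5, 6}) = 1
G(44) = mex({1, 2, 3, 4, 5, 6}) = 0
G(45) = mex({0, 1, 2, 3, 4, 6, 7}) = 5
G(46) = mex({0, 1, 2, 3, 4, 7}) = 5
G(47) = mex({0, 1, 2, 3, 4, 5, 7}) = 6
G(48) = mex({0, 1, 2, 3, 4, 5, 7}) = 6
Therefore G(48) = 6.

6


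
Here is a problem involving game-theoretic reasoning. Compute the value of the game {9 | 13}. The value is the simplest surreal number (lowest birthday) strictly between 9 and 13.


Left options: {9}, max = 9
Right options: {13}, min = 13
All options are numbers and max(Left) < min(Right), so by the simplicity theorem the value is the simplest (earliest-born) number strictly between 9 and 13.
Integers 10 through 12 all lie strictly between 9 and 13.
Among integers, the simplest (lowest birthday = smallest |n|; 0 is born on day 0, +-n on day n) is 10.
No non-integer in the interval can be simpler: if x is a non-integer in the interval, then floor(x) or ceil(x) also lies in the interval (the interval contains an integer), and both are proper prefixes of x's sign expansion, i.e. born earlier. So the game value is 10.
Game value = 10

10


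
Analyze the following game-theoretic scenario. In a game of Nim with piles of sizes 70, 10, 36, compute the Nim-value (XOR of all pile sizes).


We need the XOR (exclusive or) of all pile sizes.
After XOR-ing pile 1 (size 70): 0 XOR 70 = 70
After XOR-ing pile 2 (size 10): 70 XOR 10 = 76
After XOR-ing pile 3 (size 36): 76 XOR 36 = 104
The Nim-value of this position is 104.

104


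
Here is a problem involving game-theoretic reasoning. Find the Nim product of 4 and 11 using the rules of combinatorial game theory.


Nim multiplication is bilinear over XOR: (u XOR v) * w = (u*w) XOR (v*w).
So we split each operand into its bit components and XOR the pairwise Nim products.
4 = 4 (as XOR of powers of 2).
11 = 1 + 2 + 8 (as XOR of powers of 2).
Using the standard Nim-product table on single bits:
  2*2 = 3,   2*4 = 8,   2*8 = 12,
  4*4 = 6,   4*8 = 11,  8*8 = 13,
and  1*x = x (identity), k*l = l*k (commutative).
Pairwise Nim products:
  4 * 1 = 4
  4 * 2 = 8
  4 * 8 = 11
XOR them: 4 XOR 8 XOR 11 = 7.
Result: 4 * 11 = 7 (in Nim).

7


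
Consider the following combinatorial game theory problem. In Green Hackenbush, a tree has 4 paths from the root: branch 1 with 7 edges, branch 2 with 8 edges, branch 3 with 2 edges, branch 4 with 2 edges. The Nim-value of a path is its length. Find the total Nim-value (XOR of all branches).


The tree has 4 branches from the ground vertex.
In Green Hackenbush, the Nim-value of a simple path of length k is k.
Branch 1: length 7, Nim-value = 7
Branch 2: length 8, Nim-value = 8
Branch 3: length 2, Nim-value = 2
Branch 4: length 2, Nim-value = 2
Total Nim-value = XOR of all branch values:
0 XOR 7 = 7
7 XOR 8 = 15
15 XOR 2 = 13
13 XOR 2 = 15
Nim-value of the tree = 15

15


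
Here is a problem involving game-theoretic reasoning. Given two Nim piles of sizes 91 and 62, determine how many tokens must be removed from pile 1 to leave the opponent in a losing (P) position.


Piles: 91 and 62
Current XOR: 91 XOR 62 = 101 (non-zero, so this is an N-position).
To make the XOR zero, we need to find a move that balances the piles.
For pile 1 (size 91): target = 91 XOR 101 = 62
We reduce pile 1 from 91 to 62.
Tokens removed: 91 - 62 = 29
Verification: 62 XOR 62 = 0

29


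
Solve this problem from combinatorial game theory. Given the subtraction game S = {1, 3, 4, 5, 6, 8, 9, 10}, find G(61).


The subtraction set is S = {1, 3, 4, 5, 6, 8, 9, 10}.
G(k) = mex{ G(k - s) : s in S, s <= k }. We compute iteratively: G(0) = 0.
G(1) = mex({0}) = 1
G(2) = mex({1}) = 0
G(3) = mex({0}) = 1
G(4) = mex({0, 1}) = 2
G(5) = mex({0, 1, 2}) = 3
G(6) = mex({0, 1, 3}) = 2
G(7) = mex({0, 1, 2}) = 3
G(8) = mex({0, 1, 2, 3}) = 4
G(9) = mex({0, 1, 2, 3, 4}) = 5
G(10) = mex({0, 1, 2, 3, 5}) = 4
G(11) = mex({0, 1, 2, 3, 4}) = 5
G(12) = mex({0, 1, 2, 3, 4, 5}) = 6
G(13) = mex({1, 2, 3, 4, 5, 6}) = 0
G(14) = mex({0, 2, 3, 4, 5}) = 1
G(15) = mex({1, 2, 3, 4, 5, 6}) = 0
G(16) = mex({0, 2, 3, 4, 5, 6}) = 1
G(17) = mex({0, 1, 3, 4, 5, 6}) = 2
G(18) = mex({0, 1, 2, 4, 5, 6}) = 3
G(19) = mex({0, 1, 3, 4, 5}) = 2
G(20) = mex({0, 1, 2, 4, 5, 6}) = 3
G(21) = mex({0, 1, 2, 3, 5, 6}) = 4
G(22) = mex({0, 1, 2, 3, 4, 6}) = 5
Observe that G(13)..G(22) = 0, 1, 0, 1, 2, 3, 2, 3, 4, 5 repeats G(0)..G(9) = 0, 1, 0, 1, 2, 3, 2, 3, 4, 5.
For k >= max(S) = 10, G(k) is determined by the previous 10 values G(k-10)..G(k-1); a window of 10 consecutive values has recurred shifted by 13, so by induction G(k + 13) = G(k) for all k >= 0: the sequence is periodic from the start with period 13.
One period: G(0..12) = 0, 1, 0, 1, 2, 3, 2, 3, 4, 5, 4, 5, 6.
61 mod 13 = 9, so G(61) = G(9) = 5.

5


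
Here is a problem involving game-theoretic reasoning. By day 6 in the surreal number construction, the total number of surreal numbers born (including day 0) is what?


Day 0: {|} = 0 is born. Count = 1.
Day n: the number of surreal numbers born by day n is 2^(n+1) - 1.
By day 0: 2^1 - 1 = 1
By day 1: 2^2 - 1 = 3
By day 2: 2^3 - 1 = 7
By day 3: 2^4 - 1 = 15
By day 4: 2^5 - 1 = 31
By day 5: 2^6 - 1 = 63
By day 6: 2^7 - 1 = 127
By day 6: 127 surreal numbers.

127


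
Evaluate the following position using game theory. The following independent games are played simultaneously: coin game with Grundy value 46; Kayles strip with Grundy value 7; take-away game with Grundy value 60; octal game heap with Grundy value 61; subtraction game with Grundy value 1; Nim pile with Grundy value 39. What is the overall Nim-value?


By the Sprague-Grundy theorem, the Grundy value of a sum of games is the XOR of individual Grundy values.
coin game: Grundy value = 46. Running XOR: 0 XOR 46 = 46
Kayles strip: Grundy value = 7. Running XOR: 46 XOR 7 = 41
take-away game: Grundy value = 60. Running XOR: 41 XOR 60 = 21
octal game heap: Grundy value = 61. Running XOR: 21 XOR 61 = 40
subtraction game: Grundy value = 1. Running XOR: 40 XOR 1 = 41
Nim pile: Grundy value = 39. Running XOR: 41 XOR 39 = 14
The combined Grundy value is 14.

14


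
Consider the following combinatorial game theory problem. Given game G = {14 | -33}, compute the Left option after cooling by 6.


Original game: {14 | -33} (a switch {a | b} with a > b).
Cooling by t (for t below the temperature (a - b)/2 = 47/2) taxes each move by t: {a | b} cooled by t is {a - t | b + t}.
Cooling amount: t = 6
Cooled Left option: 14 - 6 = 8
Cooled Right option: -33 + 6 = -27
Cooled game: {8 | -27}
Left option = 8

8


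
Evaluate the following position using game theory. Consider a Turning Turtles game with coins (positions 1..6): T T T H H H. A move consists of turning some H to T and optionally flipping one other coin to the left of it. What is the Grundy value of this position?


Coins: T T T H H H
Key fact: a single head at position k behaves exactly like a Nim heap of size k (turning it to T and optionally flipping a coin at j < k corresponds to moving the heap from k to j, or to 0), and heads combine as a disjunctive sum (two heads at the same place would cancel, matching j XOR j = 0). So the Nim-value is the XOR of the 1-indexed positions of the heads.
Face-up positions (1-indexed): [4, 5, 6]
XOR 0 with 4: 0 XOR 4 = 4
XOR 4 with 5: 4 XOR 5 = 1
XOR 1 with 6: 1 XOR 6 = 7
Nim-value = 7

7


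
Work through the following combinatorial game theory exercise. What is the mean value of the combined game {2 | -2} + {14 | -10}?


G1 = {2 | -2}, G2 = {14 | -10}
Each is a switch {a | b} with numbers a > b; its mean value is (a + b)/2, and mean value is additive over game sums: m(G1 + G2) = m(G1) + m(G2).
Mean of G1 = (2 + (-2))/2 = 0/2 = 0
Mean of G2 = (14 + (-10))/2 = 4/2 = 2
Mean of G1 + G2 = 0 + 2 = 2

2


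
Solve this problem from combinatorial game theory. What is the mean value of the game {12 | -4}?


Game = {12 | -4}, a switch {a | b} with numbers a > b.
Its thermograph has left wall a - t and right wall b + t, which meet at t = (a - b)/2, where both equal (a + b)/2. So the mast (mean value) is at (a + b)/2.
Mean = (12 + (-4))/2 = 8/2 = 4

4


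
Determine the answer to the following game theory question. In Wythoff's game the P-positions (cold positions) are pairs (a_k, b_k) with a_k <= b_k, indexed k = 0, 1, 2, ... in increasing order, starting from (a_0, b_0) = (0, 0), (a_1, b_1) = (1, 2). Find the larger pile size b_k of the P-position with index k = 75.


By Wythoff's theorem, a_k = floor(k * phi) and b_k = floor(k * phi^2) = a_k + k, where phi = (1 + sqrt(5))/2 is the golden ratio.
phi = (1 + sqrt(5))/2 = 1.618034
phi^2 = phi + 1 = 2.618034
k = 75
k * phi^2 = 75 * 2.618034 = 196.352549
b_75 = floor(k * phi^2) = 196 (check: a_75 + k = 121 + 75 = 196)

196


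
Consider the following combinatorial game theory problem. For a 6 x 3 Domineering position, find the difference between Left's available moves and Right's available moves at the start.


Board is 6 x 3 (rows x cols).
Left (vertical) placements: (rows-1) * cols = 5 * 3 = 15
Right (horizontal) placements: rows * (cols-1) = 6 * 2 = 12
Advantage = Left - Right = 15 - 12 = 3

3


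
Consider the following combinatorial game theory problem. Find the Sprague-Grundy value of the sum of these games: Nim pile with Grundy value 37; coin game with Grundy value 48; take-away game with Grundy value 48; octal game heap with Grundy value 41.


By the Sprague-Grundy theorem, the Grundy value of a sum of games is the XOR of individual Grundy values.
Nim pile: Grundy value = 37. Running XOR: 0 XOR 37 = 37
coin game: Grundy value = 48. Running XOR: 37 XOR 48 = 21
take-away game: Grundy value = 48. Running XOR: 21 XOR 48 = 37
octal game heap: Grundy value = 41. Running XOR: 37 XOR 41 = 12
The combined Grundy value is 12.

12


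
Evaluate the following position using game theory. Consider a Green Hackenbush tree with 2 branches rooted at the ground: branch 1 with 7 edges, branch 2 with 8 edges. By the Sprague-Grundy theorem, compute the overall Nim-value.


The tree has 2 branches from the ground vertex.
In Green Hackenbush, the Nim-value of a simple path of length k is k.
Branch 1: length 7, Nim-value = 7
Branch 2: length 8, Nim-value = 8
Total Nim-value = XOR of all branch values:
0 XOR 7 = 7
7 XOR 8 = 15
Nim-value of the tree = 15

15


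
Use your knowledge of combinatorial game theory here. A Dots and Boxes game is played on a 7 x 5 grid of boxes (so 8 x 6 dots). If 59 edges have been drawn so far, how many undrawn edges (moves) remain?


Grid: 7 x 5 boxes, i.e. 8 rows and 6 columns of dots.
Horizontal edges: (rows + 1) * cols = 8 * 5 = 40
Vertical edges: rows * (cols + 1) = 7 * 6 = 42
Total edges: 40 + 42 = 82
Edges drawn: 59
Remaining: 82 - 59 = 23

23


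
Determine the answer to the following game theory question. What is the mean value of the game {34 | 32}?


Game = {34 | 32}, a switch {a | b} with numbers a > b.
Its thermograph has left wall a - t and right wall b + t, which meet at t = (a - b)/2, where both equal (a + b)/2. So the mast (mean value) is at (a + b)/2.
Mean = (34 + (32))/2 = 66/2 = 33

33


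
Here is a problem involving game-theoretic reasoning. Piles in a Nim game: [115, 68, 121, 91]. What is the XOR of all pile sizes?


We need the XOR (exclusive or) of all pile sizes.
After XOR-ing pile 1 (size 115): 0 XOR 115 = 115
After XOR-ing pile 2 (size 68): 115 XOR 68 = 55
After XOR-ing pile 3 (size 121): 55 XOR 121 = 78
After XOR-ing pile 4 (size 91): 78 XOR 91 = 21
The Nim-value of this position is 21.

21


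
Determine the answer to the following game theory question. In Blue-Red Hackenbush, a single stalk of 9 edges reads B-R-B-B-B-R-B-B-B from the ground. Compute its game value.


Edges (from ground): B-R-B-B-B-R-B-B-B
By Berlekamp's sign-expansion rule, a Blue-Red Hackenbush stalk has the value of the surreal number whose sign sequence is the edge sequence with B -> + and R -> -.
Sign sequence: +-+++-+++
Trace the sign expansion in the surreal number tree, starting from 0:
Edge 1: B (sign +) -> bounds (0, +inf), value = 1
Edge 2: R (sign -) -> bounds (0, 1), value = 1/2
Edge 3: B (sign +) -> bounds (1/2, 1), value = 3/4
Edge 4: B (sign +) -> bounds (3/4, 1), value = 7/8
Edge 5: B (sign +) -> bounds (7/8, 1), value = 15/16
Edge 6: R (sign -) -> bounds (7/8, 15/16), value = 29/32
Edge 7: B (sign +) -> bounds (29/32, 15/16), value = 59/64
Edge 8: B (sign +) -> bounds (59/64, 15/16), value = 119/128
Edge 9: B (sign +) -> bounds (119/128, 15/16), value = 239/256
Game value = 239/256

239/256


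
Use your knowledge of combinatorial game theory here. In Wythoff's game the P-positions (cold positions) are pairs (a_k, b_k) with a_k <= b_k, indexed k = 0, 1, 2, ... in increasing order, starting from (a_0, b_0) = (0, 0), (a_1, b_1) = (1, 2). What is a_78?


By Wythoff's theorem, a_k = floor(k * phi) and b_k = floor(k * phi^2) = a_k + k, where phi = (1 + sqrt(5))/2 is the golden ratio.
phi = (1 + sqrt(5))/2 = 1.618034
k = 78
k * phi = 78 * 1.618034 = 126.206651
a_78 = floor(k * phi) = 126

126


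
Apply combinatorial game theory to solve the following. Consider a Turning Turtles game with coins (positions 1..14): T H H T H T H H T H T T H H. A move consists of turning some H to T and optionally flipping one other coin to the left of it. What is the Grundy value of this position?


Coins: T H H T H T H H T H T T H H
Key fact: a single head at position k behaves exactly like a Nim heap of size k (turning it to T and optionally flipping a coin at j < k corresponds to moving the heap from k to j, or to 0), and heads combine as a disjunctive sum (two heads at the same place would cancel, matching j XOR j = 0). So the Nim-value is the XOR of the 1-indexed positions of the heads.
Face-up positions (1-indexed): [2, 3, 5, 7, 8, 10, 13, 14]
XOR 0 with 2: 0 XOR 2 = 2
XOR 2 with 3: 2 XOR 3 = 1
XOR 1 with 5: 1 XOR 5 = 4
XOR 4 with 7: 4 XOR 7 = 3
XOR 3 with 8: 3 XOR 8 = 11
XOR 11 with 10: 11 XOR 10 = 1
XOR 1 with 13: 1 XOR 13 = 12
XOR 12 with 14: 12 XOR 14 = 2
Nim-value = 2

2


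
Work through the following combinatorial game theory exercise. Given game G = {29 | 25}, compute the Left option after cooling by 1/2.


Original game: {29 | 25} (a switch {a | b} with a > b).
Cooling by t (for t below the temperature (a - b)/2 = 2) taxes each move by t: {a | b} cooled by t is {a - t | b + t}.
Cooling amount: t = 1/2
Cooled Left option: 29 - 1/2 = 57/2
Cooled Right option: 25 + 1/2 = 51/2
Cooled game: {57/2 | 51/2}
Left option = 57/2

57/2


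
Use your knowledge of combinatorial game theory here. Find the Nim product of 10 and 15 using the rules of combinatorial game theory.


Nim multiplication is bilinear over XOR: (u XOR v) * w = (u*w) XOR (v*w).
So we split each operand into its bit components and XOR the pairwise Nim products.
10 = 2 + 8 (as XOR of powers of 2).
15 = 1 + 2 + 4 + 8 (as XOR of powers of 2).
Using the standard Nim-product table on single bits:
  2*2 = 3,   2*4 = 8,   2*8 = 12,
  4*4 = 6,   4*8 = 11,  8*8 = 13,
and  1*x = x (identity), k*l = l*k (commutative).
Pairwise Nim products:
  2 * 1 = 2
  2 * 2 = 3
  2 * 4 = 8
  2 * 8 = 12
  8 * 1 = 8
  8 * 2 = 12
  8 * 4 = 11
  8 * 8 = 13
XOR them: 2 XOR 3 XOR 8 XOR 12 XOR 8 XOR 12 XOR 11 XOR 13 = 7.
Result: 10 * 15 = 7 (in Nim).

7


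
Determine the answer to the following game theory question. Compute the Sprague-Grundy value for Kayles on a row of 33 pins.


Kayles: a move removes 1 or 2 adjacent pins from a contiguous row.
Removing pins from a row of k leaves two independent rows (a, b) with a + b = k - 1 (one pin) or a + b = k - 2 (two pins); an end removal gives a = 0.
By Sprague-Grundy, G(k) = mex{ G(a) XOR G(b) } over all these splits. G(0) = 0.
G(1): splits (0,0):0^0=0 -> mex({0}) = 1
G(2): splits (0,1):0^1=1 (0,0):0^0=0 -> mex({0, 1}) = 2
G(3): splits (0,2):0^2=2 (1,1):1^1=0 (0,1):0^1=1 -> mex({0, 1, 2}) = 3
G(4): splits (0,3):0^3=3 (1,2):1^2=3 (0,2):0^2=2 (1,1):1^1=0 -> mex({0, 2, 3}) = 1
G(5): splits (0,4):0^1=1 (1,3):1^3=2 (2,2):2^2=0 (0,3):0^3=3 (1,2):1^2=3 -> mex({0, 1, 2, 3}) = 4
G(6) = mex({0, 1, 2, 4}) = 3
G(7) = mex({0, 1, 3, 4, 5}) = 2
G(8) = mex({0, 2, 3, 5, 6}) = 1
G(9) = mex({0, 1, 2, 3, 6, 7}) = 4
G(10) = mex({0, 1, 3, 4, 5, 7}) = 2
G(11) = mex({0, 1, 2, 3, 4, 5}) = 6
G(12) = mex({0, 1, 2, 3, 5, 6, 7}) = 4
G(13) = mex({0, 2, 3, 4, 6, 7}) = 1
G(14) = mex({0, 1, 4, 5, 6, 7}) = 2
G(15) = mex({0, 1, 2, 3, 4, 5, 6}) = 7
G(16) = mex({0, 2, 3, 5, 6, 7}) = 1
G(17) = mex({0, 1, 2, 3, 5, 6, 7}) = 4
G(18) = mex({0, 1, 2, 4, 5, 6}) = 3
G(19) = mex({0, 1, 3, 4, 5, 7}) = 2
G(20) = mex({0, 2, 3, 4, 5, 6, 7}) = 1
G(21) = mex({0, 1, 2, 3, 5, 6, 7}) = 4
G(22) = mex({0, 1, 2, 3, 4, 5, 7}) = 6
G(23) = mex({0, 1, 2, 3, 4, 5, 6}) = 7
G(24) = mex({0, 1, 2, 3, 5, 6, 7}) = 4
G(25) = mex({0, 2, 3, 4, 6, 7}) = 1
G(26) = mex({0, 1, 3, 4, 5, 6, 7}) = 2
G(27) = mex({0, 1, 2, 3, 4, 5, 6, 7}) = 8
G(28) = mex({0, 1, 2, 3, 4, 6, 7, 8}) = 5
G(29) = mex({0, 1, 2, 3, 5, 6, 7, 8, 9}) = 4
G(30) = mex({0, 1, 2, 3, 4, 5, 6, 9, 10}) = 7
G(31) = mex({0, 1, 3, 4, 5, 7, 10, 11}) = 2
G(32) = mex({0, 2, 3, 4, 5, 6, 7, 9, 11}) = 1
G(33) = mex({0, 1, 2, 3, 4, 5, 6, 7, 9, 12}) = 8
Therefore G(33) = 8.

8


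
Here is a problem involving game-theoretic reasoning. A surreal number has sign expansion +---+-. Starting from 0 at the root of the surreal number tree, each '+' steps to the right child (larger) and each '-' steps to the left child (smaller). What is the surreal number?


Sign expansion: +---+-
Rule: track bounds (lo, hi), initially (-inf, +inf). On '+', the current value becomes lo and we move to the simplest number in (value, hi): value + 1 if hi = +inf, otherwise the midpoint (value + hi)/2. On '-', the current value becomes hi and we move to value - 1 if lo = -inf, otherwise the midpoint (lo + value)/2.
Start at 0.
Step 1: sign = +, move right. Bounds: (0, +inf). Value = 1
Step 2: sign = -, move left. Bounds: (0, 1). Value = 1/2
Step 3: sign = -, move left. Bounds: (0, 1/2). Value = 1/4
Step 4: sign = -, move left. Bounds: (0, 1/4). Value = 1/8
Step 5: sign = +, move right. Bounds: (1/8, 1/4). Value = 3/16
Step 6: sign = -, move left. Bounds: (1/8, 3/16). Value = 5/32
The surreal number with sign expansion +---+- is 5/32.

5/32


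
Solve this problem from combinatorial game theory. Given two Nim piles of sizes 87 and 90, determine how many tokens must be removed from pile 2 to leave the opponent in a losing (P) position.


Piles: 87 and 90
Current XOR: 87 XOR 90 = 13 (non-zero, so this is an N-position).
To make the XOR zero, we need to find a move that balances the piles.
For pile 2 (size 90): target = 90 XOR 13 = 87
We reduce pile 2 from 90 to 87.
Tokens removed: 90 - 87 = 3
Verification: 87 XOR 87 = 0

3


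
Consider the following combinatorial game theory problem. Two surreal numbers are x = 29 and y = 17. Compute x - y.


x = 29, y = 17
x - y = 29 - 17 = 12

12


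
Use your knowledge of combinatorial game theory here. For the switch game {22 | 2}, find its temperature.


The game is {22 | 2}, a switch {a | b} with numbers a > b.
Cooling {a | b} by t gives {a - t | b + t}, which stops being hot when a - t = b + t, i.e. at t = (a - b)/2. So the temperature of a switch is (a - b)/2.
Temperature = (Left option - Right option) / 2
= (22 - (2)) / 2
= 20 / 2
= 10

10


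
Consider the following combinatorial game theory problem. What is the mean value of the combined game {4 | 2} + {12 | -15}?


G1 = {4 | 2}, G2 = {12 | -15}
Each is a switch {a | b} with numbers a > b; its mean value is (a + b)/2, and mean value is additive over game sums: m(G1 + G2) = m(G1) + m(G2).
Mean of G1 = (4 + (2))/2 = 6/2 = 3
Mean of G2 = (12 + (-15))/2 = -3/2 = -3/2
Mean of G1 + G2 = 3 + -3/2 = 3/2

3/2


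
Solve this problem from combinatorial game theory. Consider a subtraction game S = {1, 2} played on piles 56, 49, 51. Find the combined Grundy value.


Subtraction set: {1, 2}
For this subtraction set, G(n) = n mod 3 (period = max + 1 = 3).
Pile 1 (size 56): G(56) = 56 mod 3 = 2
Pile 2 (size 49): G(49) = 49 mod 3 = 1
Pile 3 (size 51): G(51) = 51 mod 3 = 0
Total Grundy value = XOR of all: 2 XOR 1 XOR 0 = 3

3
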